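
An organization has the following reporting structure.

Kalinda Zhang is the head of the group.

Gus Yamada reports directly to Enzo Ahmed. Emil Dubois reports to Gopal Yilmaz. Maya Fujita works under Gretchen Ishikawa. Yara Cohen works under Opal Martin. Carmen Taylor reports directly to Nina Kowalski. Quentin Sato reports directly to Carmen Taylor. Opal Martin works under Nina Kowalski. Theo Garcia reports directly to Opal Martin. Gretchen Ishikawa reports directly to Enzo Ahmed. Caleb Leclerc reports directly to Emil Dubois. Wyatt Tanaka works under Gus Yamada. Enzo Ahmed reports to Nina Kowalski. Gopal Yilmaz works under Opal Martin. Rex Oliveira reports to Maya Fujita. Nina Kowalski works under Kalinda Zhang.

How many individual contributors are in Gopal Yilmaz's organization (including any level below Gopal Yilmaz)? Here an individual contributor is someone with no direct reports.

1

The only person in Gopal Yilmaz's organization with no one reporting to them is Caleb Leclerc. That is 1.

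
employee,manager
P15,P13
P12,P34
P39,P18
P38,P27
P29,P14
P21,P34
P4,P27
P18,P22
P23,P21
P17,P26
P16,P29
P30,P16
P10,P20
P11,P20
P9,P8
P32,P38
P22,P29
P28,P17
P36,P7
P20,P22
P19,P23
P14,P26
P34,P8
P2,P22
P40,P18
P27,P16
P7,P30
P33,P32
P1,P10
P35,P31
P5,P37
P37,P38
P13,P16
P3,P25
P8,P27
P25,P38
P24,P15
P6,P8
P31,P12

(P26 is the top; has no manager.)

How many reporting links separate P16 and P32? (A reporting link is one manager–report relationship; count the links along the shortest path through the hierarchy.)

P32 is in P16's organization: the chain from P32 up to P16 is P32 → P38 → P27 → P16, which is 3 links.

3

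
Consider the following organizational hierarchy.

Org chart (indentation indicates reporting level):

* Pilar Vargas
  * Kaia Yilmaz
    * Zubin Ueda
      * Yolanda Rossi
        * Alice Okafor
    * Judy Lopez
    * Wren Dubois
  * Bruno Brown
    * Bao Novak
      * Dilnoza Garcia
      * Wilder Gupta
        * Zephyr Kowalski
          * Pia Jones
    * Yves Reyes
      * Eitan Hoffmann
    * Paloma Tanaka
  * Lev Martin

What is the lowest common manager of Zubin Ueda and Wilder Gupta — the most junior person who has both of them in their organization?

Zubin Ueda's chain of managers is Kaia Yilmaz, Pilar Vargas. Wilder Gupta's chain of managers is Bao Novak, Bruno Brown, Pilar Vargas. The first manager that appears in both chains is Pilar Vargas.

Pilar Vargas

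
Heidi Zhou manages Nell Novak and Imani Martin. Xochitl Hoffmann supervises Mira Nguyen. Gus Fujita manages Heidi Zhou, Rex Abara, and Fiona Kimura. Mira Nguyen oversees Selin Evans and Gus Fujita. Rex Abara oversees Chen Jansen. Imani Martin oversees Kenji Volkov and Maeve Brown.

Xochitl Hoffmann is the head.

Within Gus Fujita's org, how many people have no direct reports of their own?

5

The people in Gus Fujita's organization with no one reporting to them are Fiona Kimura, Chen Jansen, Nell Novak, Maeve Brown, Kenji Volkov. That is 5.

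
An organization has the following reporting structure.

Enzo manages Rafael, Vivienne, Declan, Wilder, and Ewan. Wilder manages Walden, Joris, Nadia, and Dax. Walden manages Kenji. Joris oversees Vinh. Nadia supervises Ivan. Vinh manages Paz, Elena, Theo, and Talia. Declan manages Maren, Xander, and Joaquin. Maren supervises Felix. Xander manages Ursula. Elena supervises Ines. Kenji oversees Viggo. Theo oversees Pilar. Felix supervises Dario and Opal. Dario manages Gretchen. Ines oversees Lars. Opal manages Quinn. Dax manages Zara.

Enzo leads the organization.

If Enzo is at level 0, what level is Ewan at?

1

Chain from Ewan up to Enzo: Ewan → Enzo. That is 1 step up, so Ewan is 1 level below Enzo.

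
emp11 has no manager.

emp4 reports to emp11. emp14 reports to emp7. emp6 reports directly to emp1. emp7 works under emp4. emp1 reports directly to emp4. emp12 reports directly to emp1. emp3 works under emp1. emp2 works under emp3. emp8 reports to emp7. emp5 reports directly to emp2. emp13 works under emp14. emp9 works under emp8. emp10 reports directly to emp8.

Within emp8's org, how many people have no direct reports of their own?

2

The people in emp8's organization with no one reporting to them are emp10, emp9. That is 2.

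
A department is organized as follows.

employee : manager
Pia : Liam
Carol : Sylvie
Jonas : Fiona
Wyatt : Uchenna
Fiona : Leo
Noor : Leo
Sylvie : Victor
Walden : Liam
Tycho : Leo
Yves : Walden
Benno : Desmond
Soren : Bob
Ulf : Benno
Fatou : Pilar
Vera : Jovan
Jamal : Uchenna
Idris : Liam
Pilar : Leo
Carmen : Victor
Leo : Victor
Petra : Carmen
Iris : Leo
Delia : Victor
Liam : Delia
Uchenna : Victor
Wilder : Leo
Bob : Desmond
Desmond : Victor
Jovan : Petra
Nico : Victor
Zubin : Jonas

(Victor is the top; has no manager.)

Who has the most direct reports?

Direct-report counts: Victor has 7; Carmen has 1; Petra has 1; Jovan has 1; Sylvie has 1; Leo has 6; Pilar has 1; Fiona has 1; Jonas has 1; Uchenna has 2; Desmond has 2; Benno has 1; Bob has 1; Delia has 1; Liam has 3; Walden has 1. The largest is 7, held by Victor.

Victor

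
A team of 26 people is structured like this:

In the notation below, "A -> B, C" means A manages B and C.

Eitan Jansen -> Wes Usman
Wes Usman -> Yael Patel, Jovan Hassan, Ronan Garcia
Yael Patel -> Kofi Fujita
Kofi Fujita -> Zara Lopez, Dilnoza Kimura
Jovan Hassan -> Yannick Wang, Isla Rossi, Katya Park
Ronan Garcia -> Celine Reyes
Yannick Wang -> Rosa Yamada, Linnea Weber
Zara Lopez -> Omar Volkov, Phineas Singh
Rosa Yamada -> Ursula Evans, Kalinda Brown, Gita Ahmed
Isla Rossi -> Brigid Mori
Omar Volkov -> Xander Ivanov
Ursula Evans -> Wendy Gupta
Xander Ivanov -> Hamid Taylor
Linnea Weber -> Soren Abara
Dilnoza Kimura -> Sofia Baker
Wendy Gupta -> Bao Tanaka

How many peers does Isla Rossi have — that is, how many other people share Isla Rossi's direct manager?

2

Isla Rossi reports to Jovan Hassan. Jovan Hassan's other direct reports are Yannick Wang, Katya Park — 2 peers.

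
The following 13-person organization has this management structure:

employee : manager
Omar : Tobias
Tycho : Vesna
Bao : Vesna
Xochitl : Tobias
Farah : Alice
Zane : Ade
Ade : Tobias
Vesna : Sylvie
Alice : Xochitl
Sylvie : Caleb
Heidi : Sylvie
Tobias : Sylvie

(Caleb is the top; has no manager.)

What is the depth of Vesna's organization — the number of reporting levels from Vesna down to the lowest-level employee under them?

The longest chain under Vesna runs Vesna → Tycho, which is 1 level below Vesna.

1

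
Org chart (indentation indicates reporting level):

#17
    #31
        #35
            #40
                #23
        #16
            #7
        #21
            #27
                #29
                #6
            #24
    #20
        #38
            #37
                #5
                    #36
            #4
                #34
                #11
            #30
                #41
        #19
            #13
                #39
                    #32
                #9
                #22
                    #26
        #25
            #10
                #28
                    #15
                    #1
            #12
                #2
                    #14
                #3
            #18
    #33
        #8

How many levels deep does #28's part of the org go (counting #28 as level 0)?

1

The longest chain under #28 runs #28 → #1, which is 1 level below #28.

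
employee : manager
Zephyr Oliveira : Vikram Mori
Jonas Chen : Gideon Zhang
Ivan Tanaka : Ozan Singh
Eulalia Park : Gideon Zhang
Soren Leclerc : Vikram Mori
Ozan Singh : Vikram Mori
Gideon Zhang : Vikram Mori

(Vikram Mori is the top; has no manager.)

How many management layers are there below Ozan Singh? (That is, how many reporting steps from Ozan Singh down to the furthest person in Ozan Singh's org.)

1

The longest chain under Ozan Singh runs Ozan Singh → Ivan Tanaka, which is 1 level below Ozan Singh.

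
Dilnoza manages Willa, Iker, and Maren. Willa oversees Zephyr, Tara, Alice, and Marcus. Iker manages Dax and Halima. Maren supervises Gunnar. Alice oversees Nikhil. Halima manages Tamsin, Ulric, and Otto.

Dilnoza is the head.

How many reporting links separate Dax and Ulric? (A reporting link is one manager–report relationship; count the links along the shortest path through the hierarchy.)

3

Dax is 1 level below Iker, and Ulric is 2 levels below Iker (their lowest common manager). The shortest path runs up from Dax to Iker and back down to Ulric: 1 + 2 = 3 links.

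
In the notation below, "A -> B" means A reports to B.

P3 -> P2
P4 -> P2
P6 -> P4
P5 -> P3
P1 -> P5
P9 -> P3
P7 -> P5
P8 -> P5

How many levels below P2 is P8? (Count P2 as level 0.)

Chain from P8 up to P2: P8 → P5 → P3 → P2. That is 3 steps up, so P8 is 3 levels below P2.

3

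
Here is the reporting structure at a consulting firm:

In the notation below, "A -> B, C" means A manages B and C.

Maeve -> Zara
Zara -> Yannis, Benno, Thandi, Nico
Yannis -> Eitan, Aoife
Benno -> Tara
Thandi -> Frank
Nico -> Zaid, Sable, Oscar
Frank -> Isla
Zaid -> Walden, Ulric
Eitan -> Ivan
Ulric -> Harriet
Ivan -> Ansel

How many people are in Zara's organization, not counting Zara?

17

Zara directly manages Yannis, Benno, Thandi, Nico. Under Yannis: Aoife, Eitan, Ivan, Ansel (4). Under Benno: Tara (1). Under Thandi: Frank, Isla (2). Under Nico: Oscar, Sable, Zaid, Ulric, Harriet, Walden (6). So Zara's organization is 4 direct reports plus everyone under them: 5 + 2 + 3 + 7 = 17.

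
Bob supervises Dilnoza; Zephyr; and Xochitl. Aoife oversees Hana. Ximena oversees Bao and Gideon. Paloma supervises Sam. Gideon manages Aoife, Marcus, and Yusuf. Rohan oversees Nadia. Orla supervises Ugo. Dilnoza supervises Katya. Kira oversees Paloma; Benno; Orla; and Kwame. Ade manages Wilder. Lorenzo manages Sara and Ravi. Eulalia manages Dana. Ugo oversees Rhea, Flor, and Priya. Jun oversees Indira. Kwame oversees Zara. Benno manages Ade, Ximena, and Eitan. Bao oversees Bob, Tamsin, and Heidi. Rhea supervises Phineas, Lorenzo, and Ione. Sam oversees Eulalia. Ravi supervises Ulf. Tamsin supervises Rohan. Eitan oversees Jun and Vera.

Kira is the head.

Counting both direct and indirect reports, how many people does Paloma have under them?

3

Paloma directly manages Sam. Under Sam: Eulalia, Dana (2). That's 3 in total.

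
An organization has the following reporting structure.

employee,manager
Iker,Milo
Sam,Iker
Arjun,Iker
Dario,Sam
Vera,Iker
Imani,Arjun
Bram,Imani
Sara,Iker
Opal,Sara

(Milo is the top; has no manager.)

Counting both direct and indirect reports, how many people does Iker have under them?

Iker directly manages Sam, Arjun, Vera, Sara. Under Sam: Dario (1). Under Arjun: Imani, Bram (2). Vera has no reports. Under Sara: Opal (1). So Iker's organization is 4 direct reports plus everyone under them: 2 + 3 + 1 + 2 = 8.

8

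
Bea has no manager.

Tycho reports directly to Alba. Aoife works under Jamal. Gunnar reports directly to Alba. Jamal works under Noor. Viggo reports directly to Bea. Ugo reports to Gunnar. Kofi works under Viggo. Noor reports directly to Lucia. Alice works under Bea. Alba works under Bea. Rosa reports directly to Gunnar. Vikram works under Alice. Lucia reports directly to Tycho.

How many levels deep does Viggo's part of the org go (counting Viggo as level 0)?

1

The longest chain under Viggo runs Viggo → Kofi, which is 1 level below Viggo.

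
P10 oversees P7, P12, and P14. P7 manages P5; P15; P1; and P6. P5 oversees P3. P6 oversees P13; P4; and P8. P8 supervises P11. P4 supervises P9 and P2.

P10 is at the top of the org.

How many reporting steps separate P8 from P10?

Chain from P8 up to P10: P8 → P6 → P7 → P10. That is 3 steps up, so P8 is 3 levels below P10.

3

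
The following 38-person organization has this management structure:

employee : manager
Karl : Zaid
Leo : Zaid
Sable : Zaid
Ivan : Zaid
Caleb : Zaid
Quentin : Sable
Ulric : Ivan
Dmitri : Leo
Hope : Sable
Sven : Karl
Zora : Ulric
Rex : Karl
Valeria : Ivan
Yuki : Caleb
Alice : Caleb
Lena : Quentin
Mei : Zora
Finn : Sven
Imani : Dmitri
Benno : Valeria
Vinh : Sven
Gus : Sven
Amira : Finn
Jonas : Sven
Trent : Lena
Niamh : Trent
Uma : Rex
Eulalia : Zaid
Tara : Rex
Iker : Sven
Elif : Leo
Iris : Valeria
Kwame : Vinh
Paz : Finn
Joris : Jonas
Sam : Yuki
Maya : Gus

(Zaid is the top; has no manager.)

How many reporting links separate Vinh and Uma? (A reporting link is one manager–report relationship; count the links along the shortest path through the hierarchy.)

Vinh is 2 levels below Karl, and Uma is 2 levels below Karl (their lowest common manager). The shortest path runs up from Vinh to Karl and back down to Uma: 2 + 2 = 4 links.

4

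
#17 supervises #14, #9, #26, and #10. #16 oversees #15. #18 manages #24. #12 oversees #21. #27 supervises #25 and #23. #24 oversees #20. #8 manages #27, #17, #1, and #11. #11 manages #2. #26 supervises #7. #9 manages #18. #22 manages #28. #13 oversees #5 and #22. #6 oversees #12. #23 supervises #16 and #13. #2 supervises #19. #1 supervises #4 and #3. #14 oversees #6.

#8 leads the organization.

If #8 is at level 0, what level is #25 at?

Chain from #25 up to #8: #25 → #27 → #8. That is 2 steps up, so #25 is 2 levels below #8.

2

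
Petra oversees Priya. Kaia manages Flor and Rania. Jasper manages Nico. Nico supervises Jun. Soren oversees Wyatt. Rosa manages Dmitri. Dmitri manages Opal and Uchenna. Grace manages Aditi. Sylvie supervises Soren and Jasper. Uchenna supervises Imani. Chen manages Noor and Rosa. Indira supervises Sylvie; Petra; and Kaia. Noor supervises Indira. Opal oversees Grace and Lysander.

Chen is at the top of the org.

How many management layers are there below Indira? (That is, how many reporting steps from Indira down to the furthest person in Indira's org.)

The longest chain under Indira runs Indira → Sylvie → Jasper → Nico → Jun, which is 4 levels below Indira.

4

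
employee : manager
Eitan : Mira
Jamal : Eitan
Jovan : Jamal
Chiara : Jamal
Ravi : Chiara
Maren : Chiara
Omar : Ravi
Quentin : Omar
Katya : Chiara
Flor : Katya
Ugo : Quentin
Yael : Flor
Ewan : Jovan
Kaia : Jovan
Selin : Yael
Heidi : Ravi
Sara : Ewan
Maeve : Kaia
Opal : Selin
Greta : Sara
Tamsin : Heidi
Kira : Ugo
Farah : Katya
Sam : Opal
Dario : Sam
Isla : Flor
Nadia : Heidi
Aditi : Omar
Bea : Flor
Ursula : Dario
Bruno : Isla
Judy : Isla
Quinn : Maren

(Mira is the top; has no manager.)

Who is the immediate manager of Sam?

Sam reports directly to Opal.

Opal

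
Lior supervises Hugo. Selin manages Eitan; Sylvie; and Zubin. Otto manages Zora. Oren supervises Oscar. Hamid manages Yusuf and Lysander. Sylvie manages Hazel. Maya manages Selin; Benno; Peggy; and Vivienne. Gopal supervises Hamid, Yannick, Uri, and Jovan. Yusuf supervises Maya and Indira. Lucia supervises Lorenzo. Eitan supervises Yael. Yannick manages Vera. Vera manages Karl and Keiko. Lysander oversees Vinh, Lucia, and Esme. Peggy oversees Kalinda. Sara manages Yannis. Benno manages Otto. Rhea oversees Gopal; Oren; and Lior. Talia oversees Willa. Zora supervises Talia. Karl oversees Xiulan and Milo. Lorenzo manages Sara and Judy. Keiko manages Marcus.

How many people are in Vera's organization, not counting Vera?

5

Vera directly manages Keiko, Karl. Under Keiko: Marcus (1). Under Karl: Milo, Xiulan (2). So Vera's organization is 2 direct reports plus everyone under them: 2 + 3 = 5.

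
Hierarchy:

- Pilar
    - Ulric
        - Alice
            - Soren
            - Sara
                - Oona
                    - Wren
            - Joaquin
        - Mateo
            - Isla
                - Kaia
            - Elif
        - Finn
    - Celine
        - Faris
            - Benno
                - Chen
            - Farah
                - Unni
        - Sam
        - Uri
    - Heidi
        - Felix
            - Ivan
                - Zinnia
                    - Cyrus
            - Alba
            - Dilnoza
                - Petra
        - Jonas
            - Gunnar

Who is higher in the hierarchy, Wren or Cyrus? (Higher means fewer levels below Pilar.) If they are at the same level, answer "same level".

Both Wren and Cyrus are 5 levels below Pilar.

same level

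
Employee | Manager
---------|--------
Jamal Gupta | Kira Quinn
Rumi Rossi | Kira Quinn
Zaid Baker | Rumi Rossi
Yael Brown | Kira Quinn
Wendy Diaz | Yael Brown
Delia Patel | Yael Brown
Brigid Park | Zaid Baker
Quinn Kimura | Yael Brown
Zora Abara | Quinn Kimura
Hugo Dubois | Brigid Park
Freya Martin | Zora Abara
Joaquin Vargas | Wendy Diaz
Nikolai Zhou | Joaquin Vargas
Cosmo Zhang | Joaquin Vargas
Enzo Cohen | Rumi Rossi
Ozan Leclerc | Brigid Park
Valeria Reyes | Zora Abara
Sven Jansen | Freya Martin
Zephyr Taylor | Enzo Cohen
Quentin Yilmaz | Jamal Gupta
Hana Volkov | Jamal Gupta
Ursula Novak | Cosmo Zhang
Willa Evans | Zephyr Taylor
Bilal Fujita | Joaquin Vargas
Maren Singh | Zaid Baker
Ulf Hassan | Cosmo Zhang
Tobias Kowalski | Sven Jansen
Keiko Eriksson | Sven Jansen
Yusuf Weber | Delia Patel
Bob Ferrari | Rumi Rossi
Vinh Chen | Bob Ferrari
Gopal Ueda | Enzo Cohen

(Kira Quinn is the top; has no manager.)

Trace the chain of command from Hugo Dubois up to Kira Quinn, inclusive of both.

Hugo Dubois reports to Brigid Park. Brigid Park reports to Zaid Baker. Zaid Baker reports to Rumi Rossi. Rumi Rossi reports to Kira Quinn. Kira Quinn is at the top.

Hugo Dubois -> Brigid Park -> Zaid Baker -> Rumi Rossi -> Kira Quinn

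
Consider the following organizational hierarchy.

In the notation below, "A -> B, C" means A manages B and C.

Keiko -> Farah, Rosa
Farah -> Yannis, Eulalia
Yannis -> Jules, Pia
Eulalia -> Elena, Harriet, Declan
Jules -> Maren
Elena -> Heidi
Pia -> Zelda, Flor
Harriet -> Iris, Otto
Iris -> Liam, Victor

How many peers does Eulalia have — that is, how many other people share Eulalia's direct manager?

1

Eulalia reports to Farah. Farah's other direct reports are Yannis — 1 peer.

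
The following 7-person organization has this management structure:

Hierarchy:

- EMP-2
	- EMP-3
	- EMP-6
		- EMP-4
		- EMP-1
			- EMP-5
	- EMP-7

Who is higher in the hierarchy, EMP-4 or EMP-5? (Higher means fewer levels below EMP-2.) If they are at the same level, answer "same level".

EMP-4

EMP-4 is 2 levels below EMP-2; EMP-5 is 3. EMP-4 is higher.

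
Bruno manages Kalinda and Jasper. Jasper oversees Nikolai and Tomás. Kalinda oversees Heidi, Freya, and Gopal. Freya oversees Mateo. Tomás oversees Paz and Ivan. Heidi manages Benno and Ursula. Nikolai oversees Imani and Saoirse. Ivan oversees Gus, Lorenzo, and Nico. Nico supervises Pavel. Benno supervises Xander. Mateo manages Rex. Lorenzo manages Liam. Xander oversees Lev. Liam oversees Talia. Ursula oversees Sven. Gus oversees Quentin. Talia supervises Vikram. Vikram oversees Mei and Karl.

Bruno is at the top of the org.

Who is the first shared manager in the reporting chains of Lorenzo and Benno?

Lorenzo's chain of managers is Ivan, Tomás, Jasper, Bruno. Benno's chain of managers is Heidi, Kalinda, Bruno. The first manager that appears in both chains is Bruno.

Bruno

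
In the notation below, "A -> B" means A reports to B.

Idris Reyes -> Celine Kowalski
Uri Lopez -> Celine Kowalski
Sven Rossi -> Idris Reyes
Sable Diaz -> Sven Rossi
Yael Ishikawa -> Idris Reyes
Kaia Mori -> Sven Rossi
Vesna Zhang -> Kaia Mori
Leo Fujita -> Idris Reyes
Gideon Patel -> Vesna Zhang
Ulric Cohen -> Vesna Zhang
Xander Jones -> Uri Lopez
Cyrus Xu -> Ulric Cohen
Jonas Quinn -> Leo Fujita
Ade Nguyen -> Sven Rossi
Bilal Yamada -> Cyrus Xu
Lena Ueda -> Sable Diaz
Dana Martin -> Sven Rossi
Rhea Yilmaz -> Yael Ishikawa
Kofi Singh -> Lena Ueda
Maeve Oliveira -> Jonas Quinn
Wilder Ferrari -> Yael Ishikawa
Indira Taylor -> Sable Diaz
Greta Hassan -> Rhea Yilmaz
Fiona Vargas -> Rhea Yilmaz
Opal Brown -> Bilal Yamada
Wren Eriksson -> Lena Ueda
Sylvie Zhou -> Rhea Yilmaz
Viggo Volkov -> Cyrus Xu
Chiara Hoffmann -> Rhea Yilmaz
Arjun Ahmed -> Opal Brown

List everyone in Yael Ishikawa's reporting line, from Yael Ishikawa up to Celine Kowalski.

Yael Ishikawa -> Idris Reyes -> Celine Kowalski

Yael Ishikawa reports to Idris Reyes. Idris Reyes reports to Celine Kowalski. Celine Kowalski is at the top.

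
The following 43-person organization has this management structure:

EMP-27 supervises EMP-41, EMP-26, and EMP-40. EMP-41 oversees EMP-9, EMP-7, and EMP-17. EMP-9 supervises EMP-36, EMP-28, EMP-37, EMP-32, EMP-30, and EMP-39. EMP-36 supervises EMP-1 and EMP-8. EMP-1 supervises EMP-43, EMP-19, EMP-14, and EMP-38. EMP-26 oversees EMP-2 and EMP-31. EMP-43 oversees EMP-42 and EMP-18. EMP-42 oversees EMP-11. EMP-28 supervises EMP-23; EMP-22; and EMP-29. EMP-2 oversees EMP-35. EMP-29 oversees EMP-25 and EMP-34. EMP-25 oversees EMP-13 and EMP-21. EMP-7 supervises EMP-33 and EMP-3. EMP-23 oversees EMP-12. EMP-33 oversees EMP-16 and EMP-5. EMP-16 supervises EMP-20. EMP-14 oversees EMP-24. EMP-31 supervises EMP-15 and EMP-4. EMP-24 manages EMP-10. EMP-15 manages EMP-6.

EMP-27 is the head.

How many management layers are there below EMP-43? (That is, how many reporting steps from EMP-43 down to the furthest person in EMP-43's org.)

2

The longest chain under EMP-43 runs EMP-43 → EMP-42 → EMP-11, which is 2 levels below EMP-43.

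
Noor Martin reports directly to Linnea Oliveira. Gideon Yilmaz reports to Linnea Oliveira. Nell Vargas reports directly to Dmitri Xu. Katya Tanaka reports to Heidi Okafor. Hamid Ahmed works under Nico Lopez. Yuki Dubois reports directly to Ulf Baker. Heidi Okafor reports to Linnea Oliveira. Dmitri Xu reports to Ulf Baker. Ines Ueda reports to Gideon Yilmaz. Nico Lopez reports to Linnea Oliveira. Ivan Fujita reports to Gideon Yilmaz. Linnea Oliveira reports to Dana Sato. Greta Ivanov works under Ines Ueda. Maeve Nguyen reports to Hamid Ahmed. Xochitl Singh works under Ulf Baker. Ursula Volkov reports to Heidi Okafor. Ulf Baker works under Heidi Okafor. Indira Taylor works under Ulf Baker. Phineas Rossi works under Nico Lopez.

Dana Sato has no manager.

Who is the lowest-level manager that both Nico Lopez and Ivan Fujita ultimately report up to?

Nico Lopez's chain of managers is Linnea Oliveira, Dana Sato. Ivan Fujita's chain of managers is Gideon Yilmaz, Linnea Oliveira, Dana Sato. The first manager that appears in both chains is Linnea Oliveira.

Linnea Oliveira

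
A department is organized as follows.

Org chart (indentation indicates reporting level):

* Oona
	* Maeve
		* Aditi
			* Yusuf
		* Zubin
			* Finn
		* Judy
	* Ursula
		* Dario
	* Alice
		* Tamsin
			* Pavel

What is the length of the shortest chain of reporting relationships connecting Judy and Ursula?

3

Judy is 2 levels below Oona, and Ursula is 1 level below Oona (their lowest common manager). The shortest path runs up from Judy to Oona and back down to Ursula: 2 + 1 = 3 links.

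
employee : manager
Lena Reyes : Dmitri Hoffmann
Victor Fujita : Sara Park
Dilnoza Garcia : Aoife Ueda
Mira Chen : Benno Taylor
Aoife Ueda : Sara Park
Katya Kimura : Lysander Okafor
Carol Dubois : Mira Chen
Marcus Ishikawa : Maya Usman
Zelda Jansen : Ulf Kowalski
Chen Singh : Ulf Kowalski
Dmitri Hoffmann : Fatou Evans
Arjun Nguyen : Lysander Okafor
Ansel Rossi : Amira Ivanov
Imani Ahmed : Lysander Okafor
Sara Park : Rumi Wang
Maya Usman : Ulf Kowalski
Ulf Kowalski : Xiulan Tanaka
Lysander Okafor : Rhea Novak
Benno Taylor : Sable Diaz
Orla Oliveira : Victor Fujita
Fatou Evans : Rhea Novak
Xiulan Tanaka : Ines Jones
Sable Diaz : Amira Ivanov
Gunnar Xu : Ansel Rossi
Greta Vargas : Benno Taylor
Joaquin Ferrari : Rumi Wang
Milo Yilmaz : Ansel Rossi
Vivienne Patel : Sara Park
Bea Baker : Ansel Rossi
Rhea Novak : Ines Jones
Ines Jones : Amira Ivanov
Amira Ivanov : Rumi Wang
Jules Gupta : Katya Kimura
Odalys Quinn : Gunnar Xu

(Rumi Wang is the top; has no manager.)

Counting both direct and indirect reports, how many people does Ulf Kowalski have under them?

4

Ulf Kowalski directly manages Chen Singh, Zelda Jansen, Maya Usman. Chen Singh has no reports. Zelda Jansen has no reports. Under Maya Usman: Marcus Ishikawa (1). So Ulf Kowalski's organization is 3 direct reports plus everyone under them: 1 + 1 + 2 = 4.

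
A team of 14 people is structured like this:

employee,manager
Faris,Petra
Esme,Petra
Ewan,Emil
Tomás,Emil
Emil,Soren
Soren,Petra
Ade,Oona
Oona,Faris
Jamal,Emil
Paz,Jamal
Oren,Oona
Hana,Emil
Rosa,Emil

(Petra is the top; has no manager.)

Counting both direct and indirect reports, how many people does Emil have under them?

6

Emil directly manages Jamal, Hana, Tomás, Rosa, Ewan. Under Jamal: Paz (1). Hana has no reports. Tomás has no reports. Rosa has no reports. Ewan has no reports. So Emil's organization is 5 direct reports plus everyone under them: 2 + 1 + 1 + 1 + 1 = 6.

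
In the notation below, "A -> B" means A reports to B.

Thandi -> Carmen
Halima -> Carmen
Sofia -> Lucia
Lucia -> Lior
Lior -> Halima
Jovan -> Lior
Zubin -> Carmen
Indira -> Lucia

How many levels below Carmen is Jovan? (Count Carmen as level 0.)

Chain from Jovan up to Carmen: Jovan → Lior → Halima → Carmen. That is 3 steps up, so Jovan is 3 levels below Carmen.

3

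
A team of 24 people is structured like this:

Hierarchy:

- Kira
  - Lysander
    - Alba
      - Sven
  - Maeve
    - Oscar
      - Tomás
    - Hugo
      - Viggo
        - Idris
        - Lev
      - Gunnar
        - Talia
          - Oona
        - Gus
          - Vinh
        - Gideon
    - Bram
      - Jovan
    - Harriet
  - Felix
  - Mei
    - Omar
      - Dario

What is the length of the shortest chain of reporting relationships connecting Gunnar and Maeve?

Gunnar is in Maeve's organization: the chain from Gunnar up to Maeve is Gunnar → Hugo → Maeve, which is 2 links.

2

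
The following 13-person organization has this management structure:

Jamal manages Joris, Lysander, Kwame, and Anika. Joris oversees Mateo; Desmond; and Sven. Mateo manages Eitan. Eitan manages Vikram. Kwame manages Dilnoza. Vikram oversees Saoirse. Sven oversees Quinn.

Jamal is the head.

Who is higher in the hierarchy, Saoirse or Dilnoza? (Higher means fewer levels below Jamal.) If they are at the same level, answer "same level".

Saoirse is 5 levels below Jamal; Dilnoza is 2. Dilnoza is higher.

Dilnoza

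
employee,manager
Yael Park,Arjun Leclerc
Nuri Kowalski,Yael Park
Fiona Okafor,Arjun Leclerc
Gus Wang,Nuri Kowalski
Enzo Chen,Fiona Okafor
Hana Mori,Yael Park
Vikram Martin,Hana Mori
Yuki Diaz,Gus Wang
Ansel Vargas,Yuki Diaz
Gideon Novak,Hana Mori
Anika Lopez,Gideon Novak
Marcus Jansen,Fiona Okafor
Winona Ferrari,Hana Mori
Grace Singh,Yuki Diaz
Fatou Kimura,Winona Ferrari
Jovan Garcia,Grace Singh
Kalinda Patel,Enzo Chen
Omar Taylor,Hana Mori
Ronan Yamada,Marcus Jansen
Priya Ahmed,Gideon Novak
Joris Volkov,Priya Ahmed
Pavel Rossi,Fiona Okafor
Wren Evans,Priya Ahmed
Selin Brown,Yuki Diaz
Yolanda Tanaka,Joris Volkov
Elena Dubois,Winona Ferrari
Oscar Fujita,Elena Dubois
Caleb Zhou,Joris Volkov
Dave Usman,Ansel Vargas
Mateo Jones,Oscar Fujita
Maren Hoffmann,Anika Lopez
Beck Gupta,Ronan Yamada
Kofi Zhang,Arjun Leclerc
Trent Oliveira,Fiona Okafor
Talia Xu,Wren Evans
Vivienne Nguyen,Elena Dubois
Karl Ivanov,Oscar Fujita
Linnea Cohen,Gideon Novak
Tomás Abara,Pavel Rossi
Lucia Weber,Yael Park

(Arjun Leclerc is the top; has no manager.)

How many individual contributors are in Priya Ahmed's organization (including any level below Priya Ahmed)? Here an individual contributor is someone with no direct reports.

3

The people in Priya Ahmed's organization with no one reporting to them are Talia Xu, Caleb Zhou, Yolanda Tanaka. That is 3.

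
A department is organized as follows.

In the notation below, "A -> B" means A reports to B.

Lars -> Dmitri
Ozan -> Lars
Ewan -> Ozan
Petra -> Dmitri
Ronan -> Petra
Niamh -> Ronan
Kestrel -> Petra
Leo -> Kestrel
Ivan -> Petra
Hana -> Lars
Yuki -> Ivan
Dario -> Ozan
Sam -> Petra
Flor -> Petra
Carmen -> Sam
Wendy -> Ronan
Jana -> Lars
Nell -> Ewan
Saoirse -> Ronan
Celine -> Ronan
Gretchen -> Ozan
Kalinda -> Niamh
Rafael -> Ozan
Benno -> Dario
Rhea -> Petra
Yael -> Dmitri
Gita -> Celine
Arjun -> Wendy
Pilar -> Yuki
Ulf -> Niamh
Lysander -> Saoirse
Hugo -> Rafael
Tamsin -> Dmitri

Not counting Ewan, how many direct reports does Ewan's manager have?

3

Ewan reports to Ozan. Ozan's other direct reports are Dario, Gretchen, Rafael — 3 peers.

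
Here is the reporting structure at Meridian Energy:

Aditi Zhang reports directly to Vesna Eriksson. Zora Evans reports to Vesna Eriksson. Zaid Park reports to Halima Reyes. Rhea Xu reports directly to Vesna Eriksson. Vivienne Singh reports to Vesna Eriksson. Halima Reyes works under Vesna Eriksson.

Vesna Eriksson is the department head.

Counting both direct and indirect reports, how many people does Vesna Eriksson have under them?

6

Vesna Eriksson directly manages Halima Reyes, Rhea Xu, Zora Evans, Vivienne Singh, Aditi Zhang. Under Halima Reyes: Zaid Park (1). Rhea Xu has no reports. Zora Evans has no reports. Vivienne Singh has no reports. Aditi Zhang has no reports. So Vesna Eriksson's organization is 5 direct reports plus everyone under them: 2 + 1 + 1 + 1 + 1 = 6.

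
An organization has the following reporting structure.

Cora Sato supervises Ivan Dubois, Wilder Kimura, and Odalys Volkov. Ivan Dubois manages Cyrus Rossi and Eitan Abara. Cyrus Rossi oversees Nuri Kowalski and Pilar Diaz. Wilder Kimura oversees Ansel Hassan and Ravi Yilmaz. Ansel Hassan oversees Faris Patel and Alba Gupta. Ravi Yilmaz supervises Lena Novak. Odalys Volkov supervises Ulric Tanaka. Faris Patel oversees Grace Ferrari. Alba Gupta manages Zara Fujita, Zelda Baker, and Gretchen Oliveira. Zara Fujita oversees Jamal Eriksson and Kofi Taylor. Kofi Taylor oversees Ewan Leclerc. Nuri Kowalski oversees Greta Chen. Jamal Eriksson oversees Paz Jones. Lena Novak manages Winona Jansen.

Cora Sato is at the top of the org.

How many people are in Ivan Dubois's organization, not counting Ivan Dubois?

Ivan Dubois directly manages Cyrus Rossi, Eitan Abara. Under Cyrus Rossi: Nuri Kowalski, Greta Chen, Pilar Diaz (3). Eitan Abara has no reports. So Ivan Dubois's organization is 2 direct reports plus everyone under them: 4 + 1 = 5.

5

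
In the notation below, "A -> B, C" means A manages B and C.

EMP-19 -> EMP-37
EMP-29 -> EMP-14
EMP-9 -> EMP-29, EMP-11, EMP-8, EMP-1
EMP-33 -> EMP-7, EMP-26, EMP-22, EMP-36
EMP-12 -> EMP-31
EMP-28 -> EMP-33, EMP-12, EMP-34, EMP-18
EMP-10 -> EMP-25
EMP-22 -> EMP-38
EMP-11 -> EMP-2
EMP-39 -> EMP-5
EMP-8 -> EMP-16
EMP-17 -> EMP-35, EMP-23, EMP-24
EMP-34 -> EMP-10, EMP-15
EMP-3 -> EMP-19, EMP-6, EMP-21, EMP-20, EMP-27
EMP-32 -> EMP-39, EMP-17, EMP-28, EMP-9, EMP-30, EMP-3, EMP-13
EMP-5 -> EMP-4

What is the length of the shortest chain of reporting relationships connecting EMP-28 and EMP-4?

EMP-28 is 1 level below EMP-32, and EMP-4 is 3 levels below EMP-32 (their lowest common manager). The shortest path runs up from EMP-28 to EMP-32 and back down to EMP-4: 1 + 3 = 4 links.

4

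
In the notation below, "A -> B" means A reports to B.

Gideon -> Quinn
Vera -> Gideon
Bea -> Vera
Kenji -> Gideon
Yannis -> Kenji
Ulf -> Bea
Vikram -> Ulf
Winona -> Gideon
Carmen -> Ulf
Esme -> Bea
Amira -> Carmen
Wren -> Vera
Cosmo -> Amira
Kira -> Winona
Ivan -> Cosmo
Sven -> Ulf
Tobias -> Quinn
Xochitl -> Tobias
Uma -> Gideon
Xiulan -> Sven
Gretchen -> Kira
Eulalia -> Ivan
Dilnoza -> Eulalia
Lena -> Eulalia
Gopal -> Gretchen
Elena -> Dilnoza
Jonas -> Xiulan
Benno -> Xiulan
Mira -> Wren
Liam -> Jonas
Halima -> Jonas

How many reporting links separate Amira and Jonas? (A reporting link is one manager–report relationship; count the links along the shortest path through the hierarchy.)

5

Amira is 2 levels below Ulf, and Jonas is 3 levels below Ulf (their lowest common manager). The shortest path runs up from Amira to Ulf and back down to Jonas: 2 + 3 = 5 links.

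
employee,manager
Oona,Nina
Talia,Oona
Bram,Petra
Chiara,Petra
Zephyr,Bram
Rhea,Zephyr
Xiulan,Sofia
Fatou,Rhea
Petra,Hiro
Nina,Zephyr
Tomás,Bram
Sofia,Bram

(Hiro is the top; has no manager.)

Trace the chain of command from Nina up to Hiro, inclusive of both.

Nina -> Zephyr -> Bram -> Petra -> Hiro

Nina reports to Zephyr. Zephyr reports to Bram. Bram reports to Petra. Petra reports to Hiro. Hiro is at the top.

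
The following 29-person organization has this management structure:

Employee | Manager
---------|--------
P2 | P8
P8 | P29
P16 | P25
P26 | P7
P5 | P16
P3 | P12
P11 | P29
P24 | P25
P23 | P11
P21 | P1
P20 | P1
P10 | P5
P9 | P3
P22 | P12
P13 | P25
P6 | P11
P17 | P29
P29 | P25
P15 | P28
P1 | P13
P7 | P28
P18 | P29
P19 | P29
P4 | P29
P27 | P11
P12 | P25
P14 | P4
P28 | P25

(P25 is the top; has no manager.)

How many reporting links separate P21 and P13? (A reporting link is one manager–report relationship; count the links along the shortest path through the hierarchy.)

P21 is in P13's organization: the chain from P21 up to P13 is P21 → P1 → P13, which is 2 links.

2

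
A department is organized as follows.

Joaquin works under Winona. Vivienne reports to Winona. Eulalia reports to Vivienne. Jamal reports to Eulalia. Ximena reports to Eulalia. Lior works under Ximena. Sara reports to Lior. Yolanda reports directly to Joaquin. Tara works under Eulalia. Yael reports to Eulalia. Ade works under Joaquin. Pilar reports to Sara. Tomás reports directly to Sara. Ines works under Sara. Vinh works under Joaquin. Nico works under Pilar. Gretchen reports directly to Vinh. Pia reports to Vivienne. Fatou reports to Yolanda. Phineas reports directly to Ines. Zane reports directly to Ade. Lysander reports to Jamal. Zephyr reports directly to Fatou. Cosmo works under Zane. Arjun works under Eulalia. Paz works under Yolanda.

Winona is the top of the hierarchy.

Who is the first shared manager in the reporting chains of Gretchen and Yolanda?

Joaquin

Gretchen's chain of managers is Vinh, Joaquin, Winona. Yolanda's chain of managers is Joaquin, Winona. The first manager that appears in both chains is Joaquin.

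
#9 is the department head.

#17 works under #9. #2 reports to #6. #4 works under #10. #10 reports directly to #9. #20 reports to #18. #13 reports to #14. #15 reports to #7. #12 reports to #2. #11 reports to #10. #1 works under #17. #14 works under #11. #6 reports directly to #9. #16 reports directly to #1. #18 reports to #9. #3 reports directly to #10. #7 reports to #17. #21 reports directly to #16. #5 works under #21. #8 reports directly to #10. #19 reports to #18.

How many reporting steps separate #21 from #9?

4

Chain from #21 up to #9: #21 → #16 → #1 → #17 → #9. That is 4 steps up, so #21 is 4 levels below #9.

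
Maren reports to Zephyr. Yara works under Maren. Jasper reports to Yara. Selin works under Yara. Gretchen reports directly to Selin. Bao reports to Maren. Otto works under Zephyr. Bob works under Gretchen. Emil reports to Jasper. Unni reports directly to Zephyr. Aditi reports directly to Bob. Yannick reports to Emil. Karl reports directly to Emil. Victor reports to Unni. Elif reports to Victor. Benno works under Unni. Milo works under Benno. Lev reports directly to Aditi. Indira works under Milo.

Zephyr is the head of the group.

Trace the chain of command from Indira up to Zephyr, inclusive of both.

Indira reports to Milo. Milo reports to Benno. Benno reports to Unni. Unni reports to Zephyr. Zephyr is at the top.

Indira -> Milo -> Benno -> Unni -> Zephyr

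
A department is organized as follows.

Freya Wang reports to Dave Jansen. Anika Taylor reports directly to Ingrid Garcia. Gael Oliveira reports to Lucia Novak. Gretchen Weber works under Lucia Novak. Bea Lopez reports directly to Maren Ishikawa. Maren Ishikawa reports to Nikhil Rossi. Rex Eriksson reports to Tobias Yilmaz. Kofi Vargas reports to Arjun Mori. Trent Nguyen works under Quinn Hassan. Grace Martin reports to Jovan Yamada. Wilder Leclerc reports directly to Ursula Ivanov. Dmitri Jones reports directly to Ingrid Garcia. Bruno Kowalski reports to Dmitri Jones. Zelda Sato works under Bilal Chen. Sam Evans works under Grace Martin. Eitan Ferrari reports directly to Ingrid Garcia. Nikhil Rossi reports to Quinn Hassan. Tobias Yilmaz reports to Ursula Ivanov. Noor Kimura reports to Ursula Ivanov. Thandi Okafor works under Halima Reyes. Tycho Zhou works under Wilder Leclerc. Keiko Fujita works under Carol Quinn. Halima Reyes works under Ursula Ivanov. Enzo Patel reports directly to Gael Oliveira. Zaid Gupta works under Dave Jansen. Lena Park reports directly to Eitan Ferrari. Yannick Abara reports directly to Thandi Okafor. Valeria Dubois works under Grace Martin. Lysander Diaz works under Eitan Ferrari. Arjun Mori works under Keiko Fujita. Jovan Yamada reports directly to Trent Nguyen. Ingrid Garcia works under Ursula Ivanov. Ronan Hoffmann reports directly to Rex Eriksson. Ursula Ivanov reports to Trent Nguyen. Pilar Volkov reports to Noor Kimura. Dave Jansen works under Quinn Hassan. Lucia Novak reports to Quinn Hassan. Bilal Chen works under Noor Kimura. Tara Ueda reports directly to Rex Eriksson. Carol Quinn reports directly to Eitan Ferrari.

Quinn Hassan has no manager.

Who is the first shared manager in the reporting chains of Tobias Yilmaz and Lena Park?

Ursula Ivanov

Tobias Yilmaz's chain of managers is Ursula Ivanov, Trent Nguyen, Quinn Hassan. Lena Park's chain of managers is Eitan Ferrari, Ingrid Garcia, Ursula Ivanov, Trent Nguyen, Quinn Hassan. The first manager that appears in both chains is Ursula Ivanov.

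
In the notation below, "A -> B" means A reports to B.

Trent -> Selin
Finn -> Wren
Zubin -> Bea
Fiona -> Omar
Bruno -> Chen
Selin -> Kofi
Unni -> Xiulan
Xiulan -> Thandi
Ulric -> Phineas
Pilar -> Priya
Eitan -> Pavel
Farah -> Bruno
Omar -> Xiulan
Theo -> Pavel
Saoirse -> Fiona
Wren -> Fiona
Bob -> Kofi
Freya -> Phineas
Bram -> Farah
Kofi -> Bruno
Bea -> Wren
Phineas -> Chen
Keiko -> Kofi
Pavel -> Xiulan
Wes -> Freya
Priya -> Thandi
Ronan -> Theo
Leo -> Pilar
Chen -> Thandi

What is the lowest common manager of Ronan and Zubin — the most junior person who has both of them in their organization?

Ronan's chain of managers is Theo, Pavel, Xiulan, Thandi. Zubin's chain of managers is Bea, Wren, Fiona, Omar, Xiulan, Thandi. The first manager that appears in both chains is Xiulan.

Xiulan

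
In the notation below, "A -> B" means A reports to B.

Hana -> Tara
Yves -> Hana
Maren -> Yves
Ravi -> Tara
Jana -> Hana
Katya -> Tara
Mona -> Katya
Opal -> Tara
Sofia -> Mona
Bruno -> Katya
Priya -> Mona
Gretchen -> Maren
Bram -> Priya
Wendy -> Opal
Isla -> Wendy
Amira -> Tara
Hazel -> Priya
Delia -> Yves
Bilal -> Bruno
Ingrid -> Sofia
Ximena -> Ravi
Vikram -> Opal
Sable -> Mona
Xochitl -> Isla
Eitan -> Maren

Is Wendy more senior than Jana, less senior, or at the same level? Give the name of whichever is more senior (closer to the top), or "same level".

Both Wendy and Jana are 2 levels below Tara.

same level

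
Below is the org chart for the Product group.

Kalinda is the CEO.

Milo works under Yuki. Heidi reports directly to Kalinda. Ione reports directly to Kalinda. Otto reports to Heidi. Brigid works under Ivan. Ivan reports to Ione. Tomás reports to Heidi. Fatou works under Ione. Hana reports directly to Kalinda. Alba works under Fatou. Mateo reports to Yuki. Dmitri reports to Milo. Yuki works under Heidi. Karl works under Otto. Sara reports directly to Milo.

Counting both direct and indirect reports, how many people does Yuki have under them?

Yuki directly manages Milo, Mateo. Under Milo: Sara, Dmitri (2). Mateo has no reports. So Yuki's organization is 2 direct reports plus everyone under them: 3 + 1 = 4.

4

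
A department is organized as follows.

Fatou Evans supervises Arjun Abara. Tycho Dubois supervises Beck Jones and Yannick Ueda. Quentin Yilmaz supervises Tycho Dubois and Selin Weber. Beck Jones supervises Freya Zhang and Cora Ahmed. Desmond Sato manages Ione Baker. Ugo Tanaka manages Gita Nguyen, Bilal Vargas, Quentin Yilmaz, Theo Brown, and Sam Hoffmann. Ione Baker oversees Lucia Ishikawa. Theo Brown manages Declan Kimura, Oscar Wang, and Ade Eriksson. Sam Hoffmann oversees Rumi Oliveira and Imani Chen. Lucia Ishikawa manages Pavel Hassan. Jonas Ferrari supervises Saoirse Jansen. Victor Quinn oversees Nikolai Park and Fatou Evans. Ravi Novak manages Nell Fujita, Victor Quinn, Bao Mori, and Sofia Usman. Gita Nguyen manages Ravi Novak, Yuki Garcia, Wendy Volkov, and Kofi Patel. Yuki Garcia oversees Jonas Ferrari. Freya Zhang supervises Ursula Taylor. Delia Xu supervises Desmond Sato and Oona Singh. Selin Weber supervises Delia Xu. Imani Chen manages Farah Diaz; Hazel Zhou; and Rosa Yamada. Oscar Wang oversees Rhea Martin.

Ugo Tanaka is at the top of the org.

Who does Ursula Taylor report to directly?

Ursula Taylor reports directly to Freya Zhang.

Freya Zhang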